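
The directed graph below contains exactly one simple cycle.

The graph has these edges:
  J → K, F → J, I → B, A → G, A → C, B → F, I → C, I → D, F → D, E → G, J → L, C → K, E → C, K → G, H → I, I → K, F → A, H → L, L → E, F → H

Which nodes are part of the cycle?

DFS with gray/black marking from F:
F gray
  A gray
    C gray
      K gray
        G gray
        G black
      K black
    C black
    A→G: G black — skip
  A black
  D gray
  D black
  H gray
    I gray
      I→D: D black — skip
      I→K: K black — skip
      B gray
        B→F: F is gray → back edge
Back edge closes the cycle F → H → I → B → F; its vertices are {B, F, H, I}.

B, F, H, I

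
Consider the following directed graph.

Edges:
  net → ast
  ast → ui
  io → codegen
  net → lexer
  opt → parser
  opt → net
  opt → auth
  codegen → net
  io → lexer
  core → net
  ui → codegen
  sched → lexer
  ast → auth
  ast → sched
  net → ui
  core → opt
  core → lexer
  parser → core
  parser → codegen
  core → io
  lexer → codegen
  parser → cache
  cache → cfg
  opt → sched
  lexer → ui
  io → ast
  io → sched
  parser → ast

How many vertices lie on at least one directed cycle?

9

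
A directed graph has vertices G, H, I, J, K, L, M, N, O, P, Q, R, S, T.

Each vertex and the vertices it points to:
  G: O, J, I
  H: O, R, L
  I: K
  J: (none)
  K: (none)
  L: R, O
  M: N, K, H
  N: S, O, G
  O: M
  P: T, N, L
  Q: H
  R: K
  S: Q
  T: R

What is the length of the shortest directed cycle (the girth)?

3

For each vertex v, BFS finds the shortest path from v back to v.
The shortest such closed walk is N → O → M → N, length 3.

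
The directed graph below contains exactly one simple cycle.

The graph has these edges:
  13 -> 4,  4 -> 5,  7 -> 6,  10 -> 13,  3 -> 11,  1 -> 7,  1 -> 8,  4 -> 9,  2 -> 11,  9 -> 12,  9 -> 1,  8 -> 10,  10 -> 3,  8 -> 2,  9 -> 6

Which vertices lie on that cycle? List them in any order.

1, 4, 8, 9, 10, 13

DFS with gray/black marking from 4:
4 gray
  5 gray
  5 black
  9 gray
    12 gray
    12 black
    6 gray
    6 black
    1 gray
      8 gray
        10 gray
          3 gray
            11 gray
            11 black
          3 black
          13 gray
            13→4: 4 is gray → back edge
Back edge closes the cycle 4 → 9 → 1 → 8 → 10 → 13 → 4; its vertices are {1, 4, 8, 9, 10, 13}.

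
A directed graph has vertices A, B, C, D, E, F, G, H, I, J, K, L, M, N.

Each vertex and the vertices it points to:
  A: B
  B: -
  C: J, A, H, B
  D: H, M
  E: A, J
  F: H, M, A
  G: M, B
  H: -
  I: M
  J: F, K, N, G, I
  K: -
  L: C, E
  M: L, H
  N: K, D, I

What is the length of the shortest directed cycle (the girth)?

5

For each vertex v, BFS finds the shortest path from v back to v.
The shortest such closed walk is L → E → J → F → M → L, length 5.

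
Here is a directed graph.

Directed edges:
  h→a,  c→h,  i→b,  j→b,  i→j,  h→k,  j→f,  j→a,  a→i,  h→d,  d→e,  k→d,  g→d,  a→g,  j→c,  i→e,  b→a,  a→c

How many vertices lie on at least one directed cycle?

6

A vertex is on a directed cycle iff it belongs to a strongly connected component of size ≥ 2 (or has a self-loop).
The vertices on cycles are {a, b, c, h, i, j} — 6 in total.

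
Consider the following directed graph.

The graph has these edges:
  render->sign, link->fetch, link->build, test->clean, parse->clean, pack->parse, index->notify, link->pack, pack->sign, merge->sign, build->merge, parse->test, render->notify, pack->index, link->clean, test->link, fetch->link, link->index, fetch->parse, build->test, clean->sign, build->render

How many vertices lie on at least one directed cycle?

A vertex is on a directed cycle iff it belongs to a strongly connected component of size ≥ 2 (or has a self-loop).
The vertices on cycles are {link, pack, test, build, fetch, parse} — 6 in total.

6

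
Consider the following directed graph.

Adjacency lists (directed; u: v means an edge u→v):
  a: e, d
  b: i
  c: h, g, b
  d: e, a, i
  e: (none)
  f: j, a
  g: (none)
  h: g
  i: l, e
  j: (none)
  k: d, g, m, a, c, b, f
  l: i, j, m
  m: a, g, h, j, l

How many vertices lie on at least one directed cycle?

5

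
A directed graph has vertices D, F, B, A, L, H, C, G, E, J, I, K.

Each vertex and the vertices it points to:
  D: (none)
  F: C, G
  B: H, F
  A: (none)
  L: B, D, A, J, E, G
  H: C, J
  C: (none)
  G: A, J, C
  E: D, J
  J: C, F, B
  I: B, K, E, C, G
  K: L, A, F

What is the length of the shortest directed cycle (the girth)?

3

For each vertex v, BFS finds the shortest path from v back to v.
The shortest such closed walk is F → G → J → F, length 3.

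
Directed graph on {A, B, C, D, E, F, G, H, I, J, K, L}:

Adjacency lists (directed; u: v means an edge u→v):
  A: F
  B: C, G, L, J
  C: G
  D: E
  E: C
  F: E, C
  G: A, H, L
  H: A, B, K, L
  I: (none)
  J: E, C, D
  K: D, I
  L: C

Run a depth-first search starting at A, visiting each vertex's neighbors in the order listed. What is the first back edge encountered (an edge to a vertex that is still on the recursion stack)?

G→A

DFS from A (visiting each vertex's neighbors in the order listed); mark gray on enter, black on exit:
A gray
  F gray
    E gray
      C gray
        G gray
          G→A: A is gray → back edge
First back edge: G → A.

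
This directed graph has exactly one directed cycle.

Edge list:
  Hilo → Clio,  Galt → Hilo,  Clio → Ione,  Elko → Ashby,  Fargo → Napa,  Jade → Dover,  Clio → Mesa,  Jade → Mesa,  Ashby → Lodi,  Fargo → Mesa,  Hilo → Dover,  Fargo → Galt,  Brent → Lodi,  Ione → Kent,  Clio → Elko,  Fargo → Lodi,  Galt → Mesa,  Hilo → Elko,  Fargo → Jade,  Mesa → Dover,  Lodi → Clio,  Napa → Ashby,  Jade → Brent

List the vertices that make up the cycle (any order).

DFS with gray/black marking from Clio:
Clio gray
  Ione gray
    Kent gray
    Kent black
  Ione black
  Mesa gray
    Dover gray
    Dover black
  Mesa black
  Elko gray
    Ashby gray
      Lodi gray
        Lodi→Clio: Clio is gray → back edge
Back edge closes the cycle Clio → Elko → Ashby → Lodi → Clio; its vertices are {Clio, Elko, Lodi, Ashby}.

Clio, Elko, Lodi, Ashby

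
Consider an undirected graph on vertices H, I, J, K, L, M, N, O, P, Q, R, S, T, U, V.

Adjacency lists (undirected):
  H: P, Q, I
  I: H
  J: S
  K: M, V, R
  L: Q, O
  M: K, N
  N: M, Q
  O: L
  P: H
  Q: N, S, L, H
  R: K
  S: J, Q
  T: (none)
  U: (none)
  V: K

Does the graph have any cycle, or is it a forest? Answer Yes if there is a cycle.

No

DFS, tracking each vertex's parent; an edge to a visited non-parent vertex closes a cycle.
Start from O:
visit O (parent –)
  visit L (parent O)
    visit Q (parent L)
      visit N (parent Q)
        visit M (parent N)
          visit K (parent M)
            K–M: parent, skip
            visit V (parent K)
              V–K: parent, skip
            visit R (parent K)
              R–K: parent, skip
          M–N: parent, skip
        N–Q: parent, skip
      visit S (parent Q)
        visit J (parent S)
          J–S: parent, skip
        S–Q: parent, skip
      Q–L: parent, skip
      visit H (parent Q)
        visit P (parent H)
          P–H: parent, skip
        H–Q: parent, skip
        visit I (parent H)
          I–H: parent, skip
    L–O: parent, skip
visit T (parent –)
visit U (parent –)
No non-parent visited neighbor found — the graph is a forest.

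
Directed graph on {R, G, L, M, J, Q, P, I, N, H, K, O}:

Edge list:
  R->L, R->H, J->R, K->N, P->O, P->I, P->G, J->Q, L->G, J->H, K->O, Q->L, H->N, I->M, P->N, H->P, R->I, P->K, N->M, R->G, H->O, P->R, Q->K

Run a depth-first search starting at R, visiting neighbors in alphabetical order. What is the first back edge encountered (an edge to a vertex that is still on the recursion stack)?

DFS from R (visiting neighbors in alphabetical order); mark gray on enter, black on exit:
R gray
  G gray
  G black
  H gray
    N gray
      M gray
      M black
    N black
    O gray
    O black
    P gray
      P→G: G black — skip
      I gray
        I→M: M black — skip
      I black
      K gray
        K→N: N black — skip
        K→O: O black — skip
      K black
      P→N: N black — skip
      P→O: O black — skip
      P→R: R is gray → back edge
First back edge: P → R.

P→R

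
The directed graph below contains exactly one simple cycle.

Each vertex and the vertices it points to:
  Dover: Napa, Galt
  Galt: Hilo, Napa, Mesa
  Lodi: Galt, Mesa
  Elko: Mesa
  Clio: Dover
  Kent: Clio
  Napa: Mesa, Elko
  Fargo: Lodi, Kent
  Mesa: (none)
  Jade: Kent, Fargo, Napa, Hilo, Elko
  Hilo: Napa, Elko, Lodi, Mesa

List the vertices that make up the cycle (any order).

Galt, Hilo, Lodi

DFS with gray/black marking from Galt:
Galt gray
  Hilo gray
    Napa gray
      Mesa gray
      Mesa black
      Elko gray
        Elko→Mesa: Mesa black — skip
      Elko black
    Napa black
    Hilo→Elko: Elko black — skip
    Lodi gray
      Lodi→Galt: Galt is gray → back edge
Back edge closes the cycle Galt → Hilo → Lodi → Galt; its vertices are {Galt, Hilo, Lodi}.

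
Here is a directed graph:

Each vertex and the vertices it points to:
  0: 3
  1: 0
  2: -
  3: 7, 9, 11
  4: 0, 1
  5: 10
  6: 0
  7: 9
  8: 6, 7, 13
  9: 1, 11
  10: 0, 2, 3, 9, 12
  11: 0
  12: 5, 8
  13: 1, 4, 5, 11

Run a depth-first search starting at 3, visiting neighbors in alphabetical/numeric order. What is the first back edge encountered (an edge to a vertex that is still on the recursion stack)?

0->3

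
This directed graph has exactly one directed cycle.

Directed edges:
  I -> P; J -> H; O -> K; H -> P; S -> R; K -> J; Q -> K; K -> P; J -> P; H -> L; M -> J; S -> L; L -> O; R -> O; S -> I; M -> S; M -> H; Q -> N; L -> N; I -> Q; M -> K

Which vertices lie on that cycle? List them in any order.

DFS with gray/black marking from H:
H gray
  L gray
    O gray
      K gray
        J gray
          J→H: H is gray → back edge
Back edge closes the cycle H → L → O → K → J → H; its vertices are {H, J, K, L, O}.

H, J, K, L, O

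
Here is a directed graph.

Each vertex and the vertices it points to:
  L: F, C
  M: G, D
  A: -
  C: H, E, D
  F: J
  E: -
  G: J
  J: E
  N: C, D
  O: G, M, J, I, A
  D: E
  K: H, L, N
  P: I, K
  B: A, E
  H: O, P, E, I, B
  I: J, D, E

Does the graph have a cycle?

Yes

DFS with white/gray/black marking, starting from B:
B gray
  A gray
  A black
  E gray
  E black
B black
L gray
  F gray
    J gray
      J→E: E black — skip
    J black
  F black
  C gray
    H gray
      O gray
        G gray
          G→J: J black — skip
        G black
        M gray
          M→G: G black — skip
          D gray
            D→E: E black — skip
          D black
        M black
        O→J: J black — skip
        I gray
          I→J: J black — skip
          I→D: D black — skip
          I→E: E black — skip
        I black
        O→A: A black — skip
      O black
      P gray
        P→I: I black — skip
        K gray
          K→H: H is gray → back edge
Back edge found, so a cycle exists: H → P → K → H.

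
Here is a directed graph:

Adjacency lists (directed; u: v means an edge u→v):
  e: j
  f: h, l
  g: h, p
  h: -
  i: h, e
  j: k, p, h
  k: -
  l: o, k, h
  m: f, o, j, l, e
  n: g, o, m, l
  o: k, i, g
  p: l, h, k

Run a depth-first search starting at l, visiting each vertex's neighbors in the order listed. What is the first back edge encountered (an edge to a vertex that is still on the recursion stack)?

p→l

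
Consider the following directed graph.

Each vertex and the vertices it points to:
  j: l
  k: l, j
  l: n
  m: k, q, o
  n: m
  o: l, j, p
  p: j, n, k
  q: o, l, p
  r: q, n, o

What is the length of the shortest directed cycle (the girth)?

4

For each vertex v, BFS finds the shortest path from v back to v.
The shortest such closed walk is n → m → q → l → n, length 4.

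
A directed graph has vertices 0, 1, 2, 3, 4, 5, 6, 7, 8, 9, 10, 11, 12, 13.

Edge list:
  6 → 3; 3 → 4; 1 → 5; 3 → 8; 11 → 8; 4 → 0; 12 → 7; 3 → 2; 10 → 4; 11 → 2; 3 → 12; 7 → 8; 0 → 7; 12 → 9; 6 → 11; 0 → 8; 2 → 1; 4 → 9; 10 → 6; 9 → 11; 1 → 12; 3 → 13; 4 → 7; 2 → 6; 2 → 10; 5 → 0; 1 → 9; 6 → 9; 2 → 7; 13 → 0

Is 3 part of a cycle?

3 is on a cycle iff 3 can reach itself via ≥1 edge.
3 → 2 → 6 → 3 — yes.

Yes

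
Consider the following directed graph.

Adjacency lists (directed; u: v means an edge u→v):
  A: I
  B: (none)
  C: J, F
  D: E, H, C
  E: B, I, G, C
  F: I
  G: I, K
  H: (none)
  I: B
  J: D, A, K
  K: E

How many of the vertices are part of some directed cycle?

6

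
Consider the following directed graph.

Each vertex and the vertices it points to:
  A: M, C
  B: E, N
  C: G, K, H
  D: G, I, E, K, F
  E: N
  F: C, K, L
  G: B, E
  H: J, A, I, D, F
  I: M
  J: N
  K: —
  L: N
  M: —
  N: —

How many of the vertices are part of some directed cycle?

5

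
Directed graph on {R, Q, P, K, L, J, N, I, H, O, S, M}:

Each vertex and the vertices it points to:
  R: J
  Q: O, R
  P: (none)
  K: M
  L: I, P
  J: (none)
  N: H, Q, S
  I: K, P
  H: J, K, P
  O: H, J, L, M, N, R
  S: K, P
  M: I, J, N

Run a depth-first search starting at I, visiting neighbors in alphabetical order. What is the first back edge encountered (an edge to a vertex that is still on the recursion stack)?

M->I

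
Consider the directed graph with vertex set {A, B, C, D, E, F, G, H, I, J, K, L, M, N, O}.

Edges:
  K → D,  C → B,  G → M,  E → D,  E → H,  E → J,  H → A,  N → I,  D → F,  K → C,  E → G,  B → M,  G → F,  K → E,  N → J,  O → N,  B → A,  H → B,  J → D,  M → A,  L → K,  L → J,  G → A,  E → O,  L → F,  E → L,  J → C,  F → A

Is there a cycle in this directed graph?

Yes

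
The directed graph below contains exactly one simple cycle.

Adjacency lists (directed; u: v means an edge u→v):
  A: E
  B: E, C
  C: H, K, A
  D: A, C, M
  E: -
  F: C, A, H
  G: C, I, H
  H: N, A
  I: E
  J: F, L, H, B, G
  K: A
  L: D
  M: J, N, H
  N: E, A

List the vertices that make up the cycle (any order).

DFS with gray/black marking from J:
J gray
  F gray
    C gray
      H gray
        N gray
          E gray
          E black
          A gray
            A→E: E black — skip
          A black
        N black
        H→A: A black — skip
      H black
      K gray
        K→A: A black — skip
      K black
      C→A: A black — skip
    C black
    F→A: A black — skip
    F→H: H black — skip
  F black
  L gray
    D gray
      D→A: A black — skip
      D→C: C black — skip
      M gray
        M→J: J is gray → back edge
Back edge closes the cycle J → L → D → M → J; its vertices are {D, J, L, M}.

D, J, L, M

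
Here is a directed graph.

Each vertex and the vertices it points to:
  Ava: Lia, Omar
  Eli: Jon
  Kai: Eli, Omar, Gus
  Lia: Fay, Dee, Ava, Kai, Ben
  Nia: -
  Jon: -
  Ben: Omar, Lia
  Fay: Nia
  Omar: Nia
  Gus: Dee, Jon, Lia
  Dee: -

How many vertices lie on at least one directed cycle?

5

A vertex is on a directed cycle iff it belongs to a strongly connected component of size ≥ 2 (or has a self-loop).
The vertices on cycles are {Ava, Ben, Gus, Kai, Lia} — 5 in total.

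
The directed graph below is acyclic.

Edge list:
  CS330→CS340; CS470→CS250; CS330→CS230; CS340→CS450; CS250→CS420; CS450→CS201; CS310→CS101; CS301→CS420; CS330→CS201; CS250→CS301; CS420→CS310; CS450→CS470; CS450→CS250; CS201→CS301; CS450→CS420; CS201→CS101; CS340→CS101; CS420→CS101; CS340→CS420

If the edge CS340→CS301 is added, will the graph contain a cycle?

Adding CS340→CS301 creates a cycle iff CS301 can already reach CS340.
Explore from CS301: no path reaches CS340. The graph stays acyclic.

No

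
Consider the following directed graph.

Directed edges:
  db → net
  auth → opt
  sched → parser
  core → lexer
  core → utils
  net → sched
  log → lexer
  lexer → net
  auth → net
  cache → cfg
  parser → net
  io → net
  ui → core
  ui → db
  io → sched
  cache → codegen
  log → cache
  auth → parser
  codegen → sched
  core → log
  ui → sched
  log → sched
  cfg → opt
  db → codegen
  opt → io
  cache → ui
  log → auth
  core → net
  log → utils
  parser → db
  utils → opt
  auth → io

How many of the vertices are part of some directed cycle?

9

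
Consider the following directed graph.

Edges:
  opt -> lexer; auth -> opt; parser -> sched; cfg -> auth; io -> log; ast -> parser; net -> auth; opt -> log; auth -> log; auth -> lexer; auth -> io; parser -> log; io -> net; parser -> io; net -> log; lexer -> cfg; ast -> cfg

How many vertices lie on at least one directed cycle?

6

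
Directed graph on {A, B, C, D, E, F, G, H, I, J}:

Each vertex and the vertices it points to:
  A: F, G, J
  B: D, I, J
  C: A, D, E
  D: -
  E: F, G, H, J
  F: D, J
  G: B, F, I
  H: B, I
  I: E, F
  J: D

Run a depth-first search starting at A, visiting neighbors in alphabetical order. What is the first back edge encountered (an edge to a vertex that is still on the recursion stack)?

E→G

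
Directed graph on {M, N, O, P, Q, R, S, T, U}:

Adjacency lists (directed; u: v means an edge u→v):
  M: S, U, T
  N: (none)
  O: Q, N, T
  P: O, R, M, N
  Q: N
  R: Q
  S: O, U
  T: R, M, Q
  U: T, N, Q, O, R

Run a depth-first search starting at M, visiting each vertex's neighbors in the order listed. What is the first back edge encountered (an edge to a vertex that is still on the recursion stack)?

DFS from M (visiting each vertex's neighbors in the order listed); mark gray on enter, black on exit:
M gray
  S gray
    O gray
      Q gray
        N gray
        N black
      Q black
      O→N: N black — skip
      T gray
        R gray
          R→Q: Q black — skip
        R black
        T→M: M is gray → back edge
First back edge: T → M.

T→M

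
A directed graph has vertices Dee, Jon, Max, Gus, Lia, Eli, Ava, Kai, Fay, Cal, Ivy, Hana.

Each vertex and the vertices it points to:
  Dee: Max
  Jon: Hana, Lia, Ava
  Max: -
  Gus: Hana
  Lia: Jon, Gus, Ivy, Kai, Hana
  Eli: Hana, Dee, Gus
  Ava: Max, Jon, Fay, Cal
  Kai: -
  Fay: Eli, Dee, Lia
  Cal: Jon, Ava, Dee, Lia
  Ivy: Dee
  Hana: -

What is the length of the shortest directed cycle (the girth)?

2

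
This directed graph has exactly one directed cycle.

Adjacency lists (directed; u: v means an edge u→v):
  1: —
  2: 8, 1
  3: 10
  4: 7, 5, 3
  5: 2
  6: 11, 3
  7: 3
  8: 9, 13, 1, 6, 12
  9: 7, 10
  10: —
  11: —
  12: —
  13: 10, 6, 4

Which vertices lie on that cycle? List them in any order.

2, 4, 5, 8, 13

DFS with gray/black marking from 2:
2 gray
  8 gray
    9 gray
      7 gray
        3 gray
          10 gray
          10 black
        3 black
      7 black
      9→10: 10 black — skip
    9 black
    13 gray
      13→10: 10 black — skip
      6 gray
        11 gray
        11 black
        6→3: 3 black — skip
      6 black
      4 gray
        4→7: 7 black — skip
        5 gray
          5→2: 2 is gray → back edge
Back edge closes the cycle 2 → 8 → 13 → 4 → 5 → 2; its vertices are {2, 4, 5, 8, 13}.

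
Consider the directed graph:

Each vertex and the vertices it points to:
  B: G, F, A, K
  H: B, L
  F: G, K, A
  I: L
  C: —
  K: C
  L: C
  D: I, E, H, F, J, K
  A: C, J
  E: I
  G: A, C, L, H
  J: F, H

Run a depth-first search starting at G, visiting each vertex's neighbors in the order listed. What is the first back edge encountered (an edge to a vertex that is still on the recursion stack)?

DFS from G (visiting each vertex's neighbors in the order listed); mark gray on enter, black on exit:
G gray
  A gray
    C gray
    C black
    J gray
      F gray
        F→G: G is gray → back edge
First back edge: F → G.

F→G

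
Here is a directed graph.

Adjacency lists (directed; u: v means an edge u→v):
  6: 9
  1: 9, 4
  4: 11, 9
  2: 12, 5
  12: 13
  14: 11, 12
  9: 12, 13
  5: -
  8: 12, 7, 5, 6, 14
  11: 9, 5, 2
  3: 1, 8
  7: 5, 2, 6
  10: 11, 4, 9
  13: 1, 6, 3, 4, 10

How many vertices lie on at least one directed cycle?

13

A vertex is on a directed cycle iff it belongs to a strongly connected component of size ≥ 2 (or has a self-loop).
The vertices on cycles are {1, 2, 3, 4, 6, 7, 8, 9, 10, 11, 12, 13, 14} — 13 in total.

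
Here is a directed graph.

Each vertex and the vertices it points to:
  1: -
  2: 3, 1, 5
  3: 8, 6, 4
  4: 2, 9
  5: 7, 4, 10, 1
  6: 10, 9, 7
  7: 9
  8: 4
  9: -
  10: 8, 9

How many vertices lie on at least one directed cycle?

7

A vertex is on a directed cycle iff it belongs to a strongly connected component of size ≥ 2 (or has a self-loop).
The vertices on cycles are {2, 3, 4, 5, 6, 8, 10} — 7 in total.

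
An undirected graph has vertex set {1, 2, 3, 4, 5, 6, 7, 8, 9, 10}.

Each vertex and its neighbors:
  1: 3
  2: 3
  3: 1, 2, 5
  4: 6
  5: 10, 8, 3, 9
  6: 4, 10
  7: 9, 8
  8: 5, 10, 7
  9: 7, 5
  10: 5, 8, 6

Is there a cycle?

DFS, tracking each vertex's parent; an edge to a visited non-parent vertex closes a cycle.
Start from 10:
visit 10 (parent –)
  visit 5 (parent 10)
    5–10: parent, skip
    visit 8 (parent 5)
      8–5: parent, skip
      8–10: 10 visited and ≠ parent → cycle
Cycle: 10 – 5 – 8 – 10.

Yes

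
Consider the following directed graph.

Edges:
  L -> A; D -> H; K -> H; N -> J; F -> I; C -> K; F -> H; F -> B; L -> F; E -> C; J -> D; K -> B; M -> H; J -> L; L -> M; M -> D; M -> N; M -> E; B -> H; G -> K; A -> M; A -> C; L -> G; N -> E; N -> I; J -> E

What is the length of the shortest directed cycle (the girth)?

For each vertex v, BFS finds the shortest path from v back to v.
The shortest such closed walk is L → M → N → J → L, length 4.

4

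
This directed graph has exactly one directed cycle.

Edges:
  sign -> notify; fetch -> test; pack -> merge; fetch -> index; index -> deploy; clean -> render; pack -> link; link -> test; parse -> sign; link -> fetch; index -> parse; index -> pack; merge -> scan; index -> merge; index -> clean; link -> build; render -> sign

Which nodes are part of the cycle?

link, pack, fetch, index

DFS with gray/black marking from index:
index gray
  pack gray
    merge gray
      scan gray
      scan black
    merge black
    link gray
      fetch gray
        test gray
        test black
        fetch→index: index is gray → back edge
Back edge closes the cycle index → pack → link → fetch → index; its vertices are {link, pack, fetch, index}.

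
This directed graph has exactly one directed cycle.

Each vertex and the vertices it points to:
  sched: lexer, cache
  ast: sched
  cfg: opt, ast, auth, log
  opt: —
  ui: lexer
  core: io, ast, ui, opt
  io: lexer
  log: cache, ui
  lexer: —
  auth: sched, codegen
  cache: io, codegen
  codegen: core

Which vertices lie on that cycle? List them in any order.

DFS with gray/black marking from cache:
cache gray
  io gray
    lexer gray
    lexer black
  io black
  codegen gray
    core gray
      core→io: io black — skip
      ast gray
        sched gray
          sched→lexer: lexer black — skip
          sched→cache: cache is gray → back edge
Back edge closes the cycle cache → codegen → core → ast → sched → cache; its vertices are {ast, core, cache, sched, codegen}.

ast, core, cache, sched, codegen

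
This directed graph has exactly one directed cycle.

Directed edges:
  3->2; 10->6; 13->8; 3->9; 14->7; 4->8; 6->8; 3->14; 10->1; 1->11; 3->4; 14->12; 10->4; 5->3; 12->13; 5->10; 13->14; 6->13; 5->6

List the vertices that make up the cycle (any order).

12, 13, 14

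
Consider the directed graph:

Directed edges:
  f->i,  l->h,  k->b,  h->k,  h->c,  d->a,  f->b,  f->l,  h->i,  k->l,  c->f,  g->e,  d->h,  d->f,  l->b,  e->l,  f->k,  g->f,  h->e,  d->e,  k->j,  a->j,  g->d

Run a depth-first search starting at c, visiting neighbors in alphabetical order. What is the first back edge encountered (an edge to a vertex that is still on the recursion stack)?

h→c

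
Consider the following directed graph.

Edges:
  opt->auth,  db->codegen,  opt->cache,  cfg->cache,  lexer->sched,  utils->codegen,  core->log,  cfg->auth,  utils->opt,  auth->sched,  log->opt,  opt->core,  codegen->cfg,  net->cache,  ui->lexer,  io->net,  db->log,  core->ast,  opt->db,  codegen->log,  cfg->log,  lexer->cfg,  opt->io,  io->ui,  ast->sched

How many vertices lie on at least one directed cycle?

9

A vertex is on a directed cycle iff it belongs to a strongly connected component of size ≥ 2 (or has a self-loop).
The vertices on cycles are {db, io, ui, cfg, log, opt, core, lexer, codegen} — 9 in total.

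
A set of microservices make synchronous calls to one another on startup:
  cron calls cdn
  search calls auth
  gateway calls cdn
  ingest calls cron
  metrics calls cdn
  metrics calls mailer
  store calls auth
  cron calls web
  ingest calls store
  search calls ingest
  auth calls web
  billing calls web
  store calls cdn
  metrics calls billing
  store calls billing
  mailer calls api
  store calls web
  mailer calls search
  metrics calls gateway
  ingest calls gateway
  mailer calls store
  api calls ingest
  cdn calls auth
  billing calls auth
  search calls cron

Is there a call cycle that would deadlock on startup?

DFS with white/gray/black marking, starting from ingest:
ingest gray
  gateway gray
    cdn gray
      auth gray
        web gray
        web black
      auth black
    cdn black
  gateway black
  store gray
    store→cdn: cdn black — skip
    billing gray
      billing→auth: auth black — skip
      billing→web: web black — skip
    billing black
    store→auth: auth black — skip
    store→web: web black — skip
  store black
  cron gray
    cron→cdn: cdn black — skip
    cron→web: web black — skip
  cron black
ingest black
api gray
  api→ingest: ingest black — skip
api black
metrics gray
  metrics→cdn: cdn black — skip
  mailer gray
    search gray
      search→cron: cron black — skip
      search→ingest: ingest black — skip
      search→auth: auth black — skip
    search black
    mailer→api: api black — skip
    mailer→store: store black — skip
  mailer black
  metrics→gateway: gateway black — skip
  metrics→billing: billing black — skip
metrics black
Every edge goes to a white or black vertex — no back edge, so the graph is acyclic.

No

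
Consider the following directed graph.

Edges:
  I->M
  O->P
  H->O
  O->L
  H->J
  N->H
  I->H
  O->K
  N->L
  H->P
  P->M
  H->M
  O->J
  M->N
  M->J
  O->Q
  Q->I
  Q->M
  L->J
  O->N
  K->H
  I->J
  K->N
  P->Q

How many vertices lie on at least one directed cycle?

A vertex is on a directed cycle iff it belongs to a strongly connected component of size ≥ 2 (or has a self-loop).
The vertices on cycles are {H, I, K, M, N, O, P, Q} — 8 in total.

8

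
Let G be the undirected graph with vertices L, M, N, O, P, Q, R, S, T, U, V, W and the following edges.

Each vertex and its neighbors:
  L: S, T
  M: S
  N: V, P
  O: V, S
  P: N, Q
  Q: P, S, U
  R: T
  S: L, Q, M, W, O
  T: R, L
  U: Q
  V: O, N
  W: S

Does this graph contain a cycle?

Yes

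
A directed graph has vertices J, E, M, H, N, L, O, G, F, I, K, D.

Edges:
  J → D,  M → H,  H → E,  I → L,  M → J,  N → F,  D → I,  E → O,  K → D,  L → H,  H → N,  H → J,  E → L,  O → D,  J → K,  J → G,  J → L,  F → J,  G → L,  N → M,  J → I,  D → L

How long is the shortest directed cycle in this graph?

3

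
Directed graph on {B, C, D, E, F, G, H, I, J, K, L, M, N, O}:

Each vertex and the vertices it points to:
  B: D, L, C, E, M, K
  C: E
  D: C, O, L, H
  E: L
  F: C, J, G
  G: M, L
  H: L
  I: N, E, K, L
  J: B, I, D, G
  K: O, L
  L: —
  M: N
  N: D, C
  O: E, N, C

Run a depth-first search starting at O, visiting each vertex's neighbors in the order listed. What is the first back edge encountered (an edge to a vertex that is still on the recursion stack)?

D->O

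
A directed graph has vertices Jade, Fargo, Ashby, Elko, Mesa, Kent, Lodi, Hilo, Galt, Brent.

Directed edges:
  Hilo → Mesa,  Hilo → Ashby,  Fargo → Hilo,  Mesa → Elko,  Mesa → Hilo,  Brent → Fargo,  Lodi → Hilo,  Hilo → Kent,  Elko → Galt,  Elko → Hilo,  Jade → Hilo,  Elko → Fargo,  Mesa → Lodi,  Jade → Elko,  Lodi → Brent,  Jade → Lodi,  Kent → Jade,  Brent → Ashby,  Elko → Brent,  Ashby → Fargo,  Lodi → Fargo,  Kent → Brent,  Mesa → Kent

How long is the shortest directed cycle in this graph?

For each vertex v, BFS finds the shortest path from v back to v.
The shortest such closed walk is Mesa → Hilo → Mesa, length 2.

2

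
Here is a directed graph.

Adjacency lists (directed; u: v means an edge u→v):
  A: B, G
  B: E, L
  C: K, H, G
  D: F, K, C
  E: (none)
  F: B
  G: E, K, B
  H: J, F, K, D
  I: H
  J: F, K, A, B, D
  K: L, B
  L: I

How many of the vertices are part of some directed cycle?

A vertex is on a directed cycle iff it belongs to a strongly connected component of size ≥ 2 (or has a self-loop).
The vertices on cycles are {A, B, C, D, F, G, H, I, J, K, L} — 11 in total.

11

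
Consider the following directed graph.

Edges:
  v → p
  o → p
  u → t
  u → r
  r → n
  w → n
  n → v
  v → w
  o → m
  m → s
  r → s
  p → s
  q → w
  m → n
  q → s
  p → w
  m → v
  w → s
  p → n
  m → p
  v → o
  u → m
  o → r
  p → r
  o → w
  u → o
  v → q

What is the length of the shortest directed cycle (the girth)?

3

For each vertex v, BFS finds the shortest path from v back to v.
The shortest such closed walk is o → m → v → o, length 3.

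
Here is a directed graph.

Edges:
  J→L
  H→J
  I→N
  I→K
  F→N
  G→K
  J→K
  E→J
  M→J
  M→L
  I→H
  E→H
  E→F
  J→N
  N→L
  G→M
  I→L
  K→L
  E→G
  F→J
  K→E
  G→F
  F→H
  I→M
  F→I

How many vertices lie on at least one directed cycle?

A vertex is on a directed cycle iff it belongs to a strongly connected component of size ≥ 2 (or has a self-loop).
The vertices on cycles are {E, F, G, H, I, J, K, M} — 8 in total.

8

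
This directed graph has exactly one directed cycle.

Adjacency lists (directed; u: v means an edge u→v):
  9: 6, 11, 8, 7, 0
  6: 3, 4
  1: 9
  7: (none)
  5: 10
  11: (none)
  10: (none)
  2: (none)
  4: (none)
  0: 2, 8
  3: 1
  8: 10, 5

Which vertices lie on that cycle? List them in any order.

DFS with gray/black marking from 9:
9 gray
  6 gray
    3 gray
      1 gray
        1→9: 9 is gray → back edge
Back edge closes the cycle 9 → 6 → 3 → 1 → 9; its vertices are {1, 3, 6, 9}.

1, 3, 6, 9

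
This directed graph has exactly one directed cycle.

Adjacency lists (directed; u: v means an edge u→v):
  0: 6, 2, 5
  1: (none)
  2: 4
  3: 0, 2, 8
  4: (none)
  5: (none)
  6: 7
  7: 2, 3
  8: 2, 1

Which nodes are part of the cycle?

0, 3, 6, 7

DFS with gray/black marking from 3:
3 gray
  0 gray
    6 gray
      7 gray
        2 gray
          4 gray
          4 black
        2 black
        7→3: 3 is gray → back edge
Back edge closes the cycle 3 → 0 → 6 → 7 → 3; its vertices are {0, 3, 6, 7}.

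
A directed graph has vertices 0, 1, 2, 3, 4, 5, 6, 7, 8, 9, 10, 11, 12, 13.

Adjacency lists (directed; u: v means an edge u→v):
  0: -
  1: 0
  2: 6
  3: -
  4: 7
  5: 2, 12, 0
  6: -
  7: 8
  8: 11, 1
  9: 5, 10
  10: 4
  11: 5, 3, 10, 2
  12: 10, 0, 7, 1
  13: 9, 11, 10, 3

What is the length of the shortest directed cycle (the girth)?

5

For each vertex v, BFS finds the shortest path from v back to v.
The shortest such closed walk is 5 → 12 → 7 → 8 → 11 → 5, length 5.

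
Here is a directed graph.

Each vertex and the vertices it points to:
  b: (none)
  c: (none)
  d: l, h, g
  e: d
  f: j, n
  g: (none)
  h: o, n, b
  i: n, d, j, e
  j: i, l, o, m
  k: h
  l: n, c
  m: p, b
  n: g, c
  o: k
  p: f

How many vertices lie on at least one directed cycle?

A vertex is on a directed cycle iff it belongs to a strongly connected component of size ≥ 2 (or has a self-loop).
The vertices on cycles are {f, h, i, j, k, m, o, p} — 8 in total.

8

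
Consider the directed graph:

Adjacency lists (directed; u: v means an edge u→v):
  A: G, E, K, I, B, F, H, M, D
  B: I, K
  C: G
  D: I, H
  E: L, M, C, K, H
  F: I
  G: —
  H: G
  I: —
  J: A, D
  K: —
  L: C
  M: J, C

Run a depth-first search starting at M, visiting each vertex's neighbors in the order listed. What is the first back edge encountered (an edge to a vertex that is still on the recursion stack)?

E→M

DFS from M (visiting each vertex's neighbors in the order listed); mark gray on enter, black on exit:
M gray
  J gray
    A gray
      G gray
      G black
      E gray
        L gray
          C gray
            C→G: G black — skip
          C black
        L black
        E→M: M is gray → back edge
First back edge: E → M.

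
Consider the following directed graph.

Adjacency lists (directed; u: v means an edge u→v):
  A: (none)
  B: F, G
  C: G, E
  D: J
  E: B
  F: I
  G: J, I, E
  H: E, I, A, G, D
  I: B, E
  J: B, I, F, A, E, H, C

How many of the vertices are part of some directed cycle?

9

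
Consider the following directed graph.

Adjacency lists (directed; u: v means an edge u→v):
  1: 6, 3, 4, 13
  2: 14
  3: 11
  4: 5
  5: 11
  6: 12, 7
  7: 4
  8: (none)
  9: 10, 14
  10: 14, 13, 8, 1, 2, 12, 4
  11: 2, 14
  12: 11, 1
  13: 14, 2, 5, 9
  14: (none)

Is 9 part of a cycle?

9 is on a cycle iff 9 can reach itself via ≥1 edge.
9 → 10 → 13 → 9 — yes.

Yes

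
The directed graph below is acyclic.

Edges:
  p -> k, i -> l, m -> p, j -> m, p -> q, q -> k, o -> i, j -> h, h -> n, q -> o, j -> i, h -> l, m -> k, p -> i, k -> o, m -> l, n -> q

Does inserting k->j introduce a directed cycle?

Yes

Adding k→j creates a cycle iff j can already reach k.
Path from j: j → m → k.
So j → … → k → j is a cycle.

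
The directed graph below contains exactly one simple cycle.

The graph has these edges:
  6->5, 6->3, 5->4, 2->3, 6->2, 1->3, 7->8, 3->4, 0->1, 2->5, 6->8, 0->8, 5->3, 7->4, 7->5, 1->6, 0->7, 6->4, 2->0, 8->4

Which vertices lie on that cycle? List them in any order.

0, 1, 2, 6

DFS with gray/black marking from 0:
0 gray
  1 gray
    3 gray
      4 gray
      4 black
    3 black
    6 gray
      8 gray
        8→4: 4 black — skip
      8 black
      6→3: 3 black — skip
      5 gray
        5→4: 4 black — skip
        5→3: 3 black — skip
      5 black
      6→4: 4 black — skip
      2 gray
        2→0: 0 is gray → back edge
Back edge closes the cycle 0 → 1 → 6 → 2 → 0; its vertices are {0, 1, 2, 6}.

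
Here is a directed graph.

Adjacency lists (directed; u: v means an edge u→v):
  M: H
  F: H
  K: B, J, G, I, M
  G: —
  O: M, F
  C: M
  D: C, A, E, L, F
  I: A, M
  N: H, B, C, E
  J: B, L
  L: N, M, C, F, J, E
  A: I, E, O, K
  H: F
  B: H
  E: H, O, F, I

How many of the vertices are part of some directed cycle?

9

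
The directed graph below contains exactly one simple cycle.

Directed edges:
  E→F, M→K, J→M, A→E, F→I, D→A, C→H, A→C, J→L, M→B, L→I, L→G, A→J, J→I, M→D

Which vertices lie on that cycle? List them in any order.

DFS with gray/black marking from A:
A gray
  E gray
    F gray
      I gray
      I black
    F black
  E black
  C gray
    H gray
    H black
  C black
  J gray
    J→I: I black — skip
    L gray
      G gray
      G black
      L→I: I black — skip
    L black
    M gray
      K gray
      K black
      B gray
      B black
      D gray
        D→A: A is gray → back edge
Back edge closes the cycle A → J → M → D → A; its vertices are {A, D, J, M}.

A, D, J, M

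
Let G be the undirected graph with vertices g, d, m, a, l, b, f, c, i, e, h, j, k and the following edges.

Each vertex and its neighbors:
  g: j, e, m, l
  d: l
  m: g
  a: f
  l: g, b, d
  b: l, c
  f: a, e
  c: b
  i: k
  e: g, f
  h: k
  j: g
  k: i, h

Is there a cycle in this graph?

DFS, tracking each vertex's parent; an edge to a visited non-parent vertex closes a cycle.
Start from c:
visit c (parent –)
  visit b (parent c)
    visit l (parent b)
      visit g (parent l)
        visit j (parent g)
          j–g: parent, skip
        visit e (parent g)
          e–g: parent, skip
          visit f (parent e)
            visit a (parent f)
              a–f: parent, skip
            f–e: parent, skip
        visit m (parent g)
          m–g: parent, skip
        g–l: parent, skip
      l–b: parent, skip
      visit d (parent l)
        d–l: parent, skip
    b–c: parent, skip
visit i (parent –)
  visit k (parent i)
    k–i: parent, skip
    visit h (parent k)
      h–k: parent, skip
No non-parent visited neighbor found — the graph is a forest.

No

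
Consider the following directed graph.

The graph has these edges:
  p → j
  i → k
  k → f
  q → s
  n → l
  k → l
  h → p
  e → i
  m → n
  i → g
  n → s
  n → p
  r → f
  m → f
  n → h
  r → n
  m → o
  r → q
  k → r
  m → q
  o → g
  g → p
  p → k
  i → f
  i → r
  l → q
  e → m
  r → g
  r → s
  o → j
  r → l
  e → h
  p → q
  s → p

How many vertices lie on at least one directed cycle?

9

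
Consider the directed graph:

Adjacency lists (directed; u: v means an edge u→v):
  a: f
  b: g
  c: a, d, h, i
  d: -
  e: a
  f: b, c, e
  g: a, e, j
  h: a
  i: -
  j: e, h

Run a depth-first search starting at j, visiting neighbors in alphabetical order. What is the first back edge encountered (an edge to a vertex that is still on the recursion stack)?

DFS from j (visiting neighbors in alphabetical order); mark gray on enter, black on exit:
j gray
  e gray
    a gray
      f gray
        b gray
          g gray
            g→a: a is gray → back edge
First back edge: g → a.

g->a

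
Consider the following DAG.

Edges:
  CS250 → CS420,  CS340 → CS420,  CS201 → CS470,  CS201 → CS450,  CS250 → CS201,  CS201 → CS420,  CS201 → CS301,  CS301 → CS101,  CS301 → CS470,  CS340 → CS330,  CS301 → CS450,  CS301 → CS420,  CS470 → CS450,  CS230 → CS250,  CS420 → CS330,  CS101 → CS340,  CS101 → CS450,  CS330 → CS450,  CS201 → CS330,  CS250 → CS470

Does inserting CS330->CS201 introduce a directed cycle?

Adding CS330→CS201 creates a cycle iff CS201 can already reach CS330.
Path from CS201: CS201 → CS330.
So CS201 → … → CS330 → CS201 is a cycle.

Yes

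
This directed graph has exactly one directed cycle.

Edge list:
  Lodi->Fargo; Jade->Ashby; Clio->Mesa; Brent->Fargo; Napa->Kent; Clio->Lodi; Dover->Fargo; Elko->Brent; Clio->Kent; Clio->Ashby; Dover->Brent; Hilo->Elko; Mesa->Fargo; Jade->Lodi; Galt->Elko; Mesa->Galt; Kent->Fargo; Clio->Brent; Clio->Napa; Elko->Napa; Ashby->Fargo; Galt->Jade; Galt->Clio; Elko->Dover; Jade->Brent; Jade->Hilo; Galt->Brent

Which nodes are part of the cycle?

Clio, Galt, Mesa

DFS with gray/black marking from Galt:
Galt gray
  Elko gray
    Dover gray
      Brent gray
        Fargo gray
        Fargo black
      Brent black
      Dover→Fargo: Fargo black — skip
    Dover black
    Napa gray
      Kent gray
        Kent→Fargo: Fargo black — skip
      Kent black
    Napa black
    Elko→Brent: Brent black — skip
  Elko black
  Galt→Brent: Brent black — skip
  Jade gray
    Jade→Brent: Brent black — skip
    Hilo gray
      Hilo→Elko: Elko black — skip
    Hilo black
    Lodi gray
      Lodi→Fargo: Fargo black — skip
    Lodi black
    Ashby gray
      Ashby→Fargo: Fargo black — skip
    Ashby black
  Jade black
  Clio gray
    Clio→Ashby: Ashby black — skip
    Mesa gray
      Mesa→Fargo: Fargo black — skip
      Mesa→Galt: Galt is gray → back edge
Back edge closes the cycle Galt → Clio → Mesa → Galt; its vertices are {Clio, Galt, Mesa}.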